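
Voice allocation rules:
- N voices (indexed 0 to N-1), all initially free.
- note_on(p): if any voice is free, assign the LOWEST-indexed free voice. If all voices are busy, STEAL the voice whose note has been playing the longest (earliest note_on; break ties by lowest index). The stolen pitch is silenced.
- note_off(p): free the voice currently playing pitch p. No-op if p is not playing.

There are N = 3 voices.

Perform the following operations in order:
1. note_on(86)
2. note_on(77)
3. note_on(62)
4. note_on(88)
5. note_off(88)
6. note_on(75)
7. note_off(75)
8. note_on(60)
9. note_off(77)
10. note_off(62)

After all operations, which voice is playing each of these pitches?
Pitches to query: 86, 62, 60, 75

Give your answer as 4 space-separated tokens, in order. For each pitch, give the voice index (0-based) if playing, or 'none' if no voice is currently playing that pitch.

Op 1: note_on(86): voice 0 is free -> assigned | voices=[86 - -]
Op 2: note_on(77): voice 1 is free -> assigned | voices=[86 77 -]
Op 3: note_on(62): voice 2 is free -> assigned | voices=[86 77 62]
Op 4: note_on(88): all voices busy, STEAL voice 0 (pitch 86, oldest) -> assign | voices=[88 77 62]
Op 5: note_off(88): free voice 0 | voices=[- 77 62]
Op 6: note_on(75): voice 0 is free -> assigned | voices=[75 77 62]
Op 7: note_off(75): free voice 0 | voices=[- 77 62]
Op 8: note_on(60): voice 0 is free -> assigned | voices=[60 77 62]
Op 9: note_off(77): free voice 1 | voices=[60 - 62]
Op 10: note_off(62): free voice 2 | voices=[60 - -]

Answer: none none 0 none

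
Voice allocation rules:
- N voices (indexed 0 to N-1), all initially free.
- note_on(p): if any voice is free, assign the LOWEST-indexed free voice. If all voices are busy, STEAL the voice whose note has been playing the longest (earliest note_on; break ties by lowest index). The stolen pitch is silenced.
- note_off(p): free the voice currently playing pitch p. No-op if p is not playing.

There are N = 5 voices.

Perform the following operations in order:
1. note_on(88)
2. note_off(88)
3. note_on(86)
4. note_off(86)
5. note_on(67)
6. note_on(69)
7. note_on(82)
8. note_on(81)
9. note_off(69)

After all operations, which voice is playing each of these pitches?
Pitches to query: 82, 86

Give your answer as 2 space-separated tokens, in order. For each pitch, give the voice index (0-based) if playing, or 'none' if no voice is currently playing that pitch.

Op 1: note_on(88): voice 0 is free -> assigned | voices=[88 - - - -]
Op 2: note_off(88): free voice 0 | voices=[- - - - -]
Op 3: note_on(86): voice 0 is free -> assigned | voices=[86 - - - -]
Op 4: note_off(86): free voice 0 | voices=[- - - - -]
Op 5: note_on(67): voice 0 is free -> assigned | voices=[67 - - - -]
Op 6: note_on(69): voice 1 is free -> assigned | voices=[67 69 - - -]
Op 7: note_on(82): voice 2 is free -> assigned | voices=[67 69 82 - -]
Op 8: note_on(81): voice 3 is free -> assigned | voices=[67 69 82 81 -]
Op 9: note_off(69): free voice 1 | voices=[67 - 82 81 -]

Answer: 2 none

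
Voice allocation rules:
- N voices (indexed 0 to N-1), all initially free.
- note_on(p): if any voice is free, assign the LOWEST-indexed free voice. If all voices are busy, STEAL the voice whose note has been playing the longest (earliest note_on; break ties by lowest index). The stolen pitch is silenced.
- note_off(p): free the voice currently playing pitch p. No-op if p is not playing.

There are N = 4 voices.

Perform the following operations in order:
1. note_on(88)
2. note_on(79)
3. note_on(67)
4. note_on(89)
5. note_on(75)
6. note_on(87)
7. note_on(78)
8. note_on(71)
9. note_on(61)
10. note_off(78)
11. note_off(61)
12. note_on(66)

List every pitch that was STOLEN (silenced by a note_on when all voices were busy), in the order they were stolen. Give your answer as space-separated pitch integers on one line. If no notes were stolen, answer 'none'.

Answer: 88 79 67 89 75

Derivation:
Op 1: note_on(88): voice 0 is free -> assigned | voices=[88 - - -]
Op 2: note_on(79): voice 1 is free -> assigned | voices=[88 79 - -]
Op 3: note_on(67): voice 2 is free -> assigned | voices=[88 79 67 -]
Op 4: note_on(89): voice 3 is free -> assigned | voices=[88 79 67 89]
Op 5: note_on(75): all voices busy, STEAL voice 0 (pitch 88, oldest) -> assign | voices=[75 79 67 89]
Op 6: note_on(87): all voices busy, STEAL voice 1 (pitch 79, oldest) -> assign | voices=[75 87 67 89]
Op 7: note_on(78): all voices busy, STEAL voice 2 (pitch 67, oldest) -> assign | voices=[75 87 78 89]
Op 8: note_on(71): all voices busy, STEAL voice 3 (pitch 89, oldest) -> assign | voices=[75 87 78 71]
Op 9: note_on(61): all voices busy, STEAL voice 0 (pitch 75, oldest) -> assign | voices=[61 87 78 71]
Op 10: note_off(78): free voice 2 | voices=[61 87 - 71]
Op 11: note_off(61): free voice 0 | voices=[- 87 - 71]
Op 12: note_on(66): voice 0 is free -> assigned | voices=[66 87 - 71]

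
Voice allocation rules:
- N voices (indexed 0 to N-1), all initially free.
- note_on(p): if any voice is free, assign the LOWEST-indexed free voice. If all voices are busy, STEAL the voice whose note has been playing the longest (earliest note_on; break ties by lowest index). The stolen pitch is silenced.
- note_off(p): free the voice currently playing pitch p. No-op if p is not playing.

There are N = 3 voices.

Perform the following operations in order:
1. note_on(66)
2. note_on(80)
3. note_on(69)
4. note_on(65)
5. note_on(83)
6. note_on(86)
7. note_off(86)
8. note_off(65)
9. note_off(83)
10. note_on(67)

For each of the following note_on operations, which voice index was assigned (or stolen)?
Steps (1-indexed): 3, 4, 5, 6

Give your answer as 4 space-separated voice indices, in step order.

Op 1: note_on(66): voice 0 is free -> assigned | voices=[66 - -]
Op 2: note_on(80): voice 1 is free -> assigned | voices=[66 80 -]
Op 3: note_on(69): voice 2 is free -> assigned | voices=[66 80 69]
Op 4: note_on(65): all voices busy, STEAL voice 0 (pitch 66, oldest) -> assign | voices=[65 80 69]
Op 5: note_on(83): all voices busy, STEAL voice 1 (pitch 80, oldest) -> assign | voices=[65 83 69]
Op 6: note_on(86): all voices busy, STEAL voice 2 (pitch 69, oldest) -> assign | voices=[65 83 86]
Op 7: note_off(86): free voice 2 | voices=[65 83 -]
Op 8: note_off(65): free voice 0 | voices=[- 83 -]
Op 9: note_off(83): free voice 1 | voices=[- - -]
Op 10: note_on(67): voice 0 is free -> assigned | voices=[67 - -]

Answer: 2 0 1 2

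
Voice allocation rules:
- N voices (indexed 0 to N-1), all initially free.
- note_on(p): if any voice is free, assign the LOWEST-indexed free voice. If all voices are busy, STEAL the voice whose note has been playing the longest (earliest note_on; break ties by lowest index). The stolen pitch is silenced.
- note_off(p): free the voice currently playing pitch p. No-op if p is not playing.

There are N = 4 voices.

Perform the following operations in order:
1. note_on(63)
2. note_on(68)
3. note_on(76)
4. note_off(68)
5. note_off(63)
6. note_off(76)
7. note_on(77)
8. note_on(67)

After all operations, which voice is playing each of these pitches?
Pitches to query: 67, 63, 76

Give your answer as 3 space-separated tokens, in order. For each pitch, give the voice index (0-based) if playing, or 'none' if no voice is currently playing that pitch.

Answer: 1 none none

Derivation:
Op 1: note_on(63): voice 0 is free -> assigned | voices=[63 - - -]
Op 2: note_on(68): voice 1 is free -> assigned | voices=[63 68 - -]
Op 3: note_on(76): voice 2 is free -> assigned | voices=[63 68 76 -]
Op 4: note_off(68): free voice 1 | voices=[63 - 76 -]
Op 5: note_off(63): free voice 0 | voices=[- - 76 -]
Op 6: note_off(76): free voice 2 | voices=[- - - -]
Op 7: note_on(77): voice 0 is free -> assigned | voices=[77 - - -]
Op 8: note_on(67): voice 1 is free -> assigned | voices=[77 67 - -]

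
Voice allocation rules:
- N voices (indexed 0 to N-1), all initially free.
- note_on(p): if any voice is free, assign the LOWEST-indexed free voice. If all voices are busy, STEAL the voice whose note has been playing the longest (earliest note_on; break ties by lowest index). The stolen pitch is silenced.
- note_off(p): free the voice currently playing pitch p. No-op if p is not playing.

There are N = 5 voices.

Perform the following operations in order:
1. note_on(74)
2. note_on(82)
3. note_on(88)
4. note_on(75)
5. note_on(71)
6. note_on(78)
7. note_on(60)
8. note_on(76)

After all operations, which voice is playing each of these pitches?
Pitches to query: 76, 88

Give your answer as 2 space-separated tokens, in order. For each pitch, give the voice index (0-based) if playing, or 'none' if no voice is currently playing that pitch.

Op 1: note_on(74): voice 0 is free -> assigned | voices=[74 - - - -]
Op 2: note_on(82): voice 1 is free -> assigned | voices=[74 82 - - -]
Op 3: note_on(88): voice 2 is free -> assigned | voices=[74 82 88 - -]
Op 4: note_on(75): voice 3 is free -> assigned | voices=[74 82 88 75 -]
Op 5: note_on(71): voice 4 is free -> assigned | voices=[74 82 88 75 71]
Op 6: note_on(78): all voices busy, STEAL voice 0 (pitch 74, oldest) -> assign | voices=[78 82 88 75 71]
Op 7: note_on(60): all voices busy, STEAL voice 1 (pitch 82, oldest) -> assign | voices=[78 60 88 75 71]
Op 8: note_on(76): all voices busy, STEAL voice 2 (pitch 88, oldest) -> assign | voices=[78 60 76 75 71]

Answer: 2 none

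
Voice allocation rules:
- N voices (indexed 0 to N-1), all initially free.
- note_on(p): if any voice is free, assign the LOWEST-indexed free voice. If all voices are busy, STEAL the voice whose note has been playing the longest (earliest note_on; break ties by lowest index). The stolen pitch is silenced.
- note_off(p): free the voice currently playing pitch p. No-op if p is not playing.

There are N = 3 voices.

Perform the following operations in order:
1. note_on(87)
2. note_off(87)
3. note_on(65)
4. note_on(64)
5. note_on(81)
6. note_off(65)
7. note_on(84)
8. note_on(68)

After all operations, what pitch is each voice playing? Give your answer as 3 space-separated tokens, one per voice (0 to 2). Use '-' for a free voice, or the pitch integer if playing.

Answer: 84 68 81

Derivation:
Op 1: note_on(87): voice 0 is free -> assigned | voices=[87 - -]
Op 2: note_off(87): free voice 0 | voices=[- - -]
Op 3: note_on(65): voice 0 is free -> assigned | voices=[65 - -]
Op 4: note_on(64): voice 1 is free -> assigned | voices=[65 64 -]
Op 5: note_on(81): voice 2 is free -> assigned | voices=[65 64 81]
Op 6: note_off(65): free voice 0 | voices=[- 64 81]
Op 7: note_on(84): voice 0 is free -> assigned | voices=[84 64 81]
Op 8: note_on(68): all voices busy, STEAL voice 1 (pitch 64, oldest) -> assign | voices=[84 68 81]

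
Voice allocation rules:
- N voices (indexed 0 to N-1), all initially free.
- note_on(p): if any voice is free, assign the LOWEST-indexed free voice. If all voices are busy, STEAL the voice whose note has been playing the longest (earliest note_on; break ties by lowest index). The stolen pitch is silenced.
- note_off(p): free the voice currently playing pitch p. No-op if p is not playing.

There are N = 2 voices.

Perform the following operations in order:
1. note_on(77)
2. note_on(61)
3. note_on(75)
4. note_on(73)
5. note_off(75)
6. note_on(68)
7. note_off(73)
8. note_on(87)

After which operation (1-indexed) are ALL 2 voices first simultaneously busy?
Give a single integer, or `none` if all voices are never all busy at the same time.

Answer: 2

Derivation:
Op 1: note_on(77): voice 0 is free -> assigned | voices=[77 -]
Op 2: note_on(61): voice 1 is free -> assigned | voices=[77 61]
Op 3: note_on(75): all voices busy, STEAL voice 0 (pitch 77, oldest) -> assign | voices=[75 61]
Op 4: note_on(73): all voices busy, STEAL voice 1 (pitch 61, oldest) -> assign | voices=[75 73]
Op 5: note_off(75): free voice 0 | voices=[- 73]
Op 6: note_on(68): voice 0 is free -> assigned | voices=[68 73]
Op 7: note_off(73): free voice 1 | voices=[68 -]
Op 8: note_on(87): voice 1 is free -> assigned | voices=[68 87]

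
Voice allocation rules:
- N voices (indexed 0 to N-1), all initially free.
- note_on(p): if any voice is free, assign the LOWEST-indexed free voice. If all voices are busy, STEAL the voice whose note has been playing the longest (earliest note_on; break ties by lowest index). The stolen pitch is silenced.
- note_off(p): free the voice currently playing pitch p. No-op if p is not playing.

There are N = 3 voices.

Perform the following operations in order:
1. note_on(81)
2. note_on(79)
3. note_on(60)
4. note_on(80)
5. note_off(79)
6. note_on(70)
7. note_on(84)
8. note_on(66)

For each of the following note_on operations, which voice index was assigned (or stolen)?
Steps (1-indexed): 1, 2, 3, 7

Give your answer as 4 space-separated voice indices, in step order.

Answer: 0 1 2 2

Derivation:
Op 1: note_on(81): voice 0 is free -> assigned | voices=[81 - -]
Op 2: note_on(79): voice 1 is free -> assigned | voices=[81 79 -]
Op 3: note_on(60): voice 2 is free -> assigned | voices=[81 79 60]
Op 4: note_on(80): all voices busy, STEAL voice 0 (pitch 81, oldest) -> assign | voices=[80 79 60]
Op 5: note_off(79): free voice 1 | voices=[80 - 60]
Op 6: note_on(70): voice 1 is free -> assigned | voices=[80 70 60]
Op 7: note_on(84): all voices busy, STEAL voice 2 (pitch 60, oldest) -> assign | voices=[80 70 84]
Op 8: note_on(66): all voices busy, STEAL voice 0 (pitch 80, oldest) -> assign | voices=[66 70 84]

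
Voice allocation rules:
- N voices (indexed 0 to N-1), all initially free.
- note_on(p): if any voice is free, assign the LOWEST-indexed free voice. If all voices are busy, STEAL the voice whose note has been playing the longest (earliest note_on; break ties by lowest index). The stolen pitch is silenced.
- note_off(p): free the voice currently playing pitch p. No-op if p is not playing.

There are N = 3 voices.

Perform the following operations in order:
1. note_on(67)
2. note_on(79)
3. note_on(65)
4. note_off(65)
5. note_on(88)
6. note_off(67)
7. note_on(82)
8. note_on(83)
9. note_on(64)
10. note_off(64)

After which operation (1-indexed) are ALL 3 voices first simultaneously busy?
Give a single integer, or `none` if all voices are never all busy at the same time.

Answer: 3

Derivation:
Op 1: note_on(67): voice 0 is free -> assigned | voices=[67 - -]
Op 2: note_on(79): voice 1 is free -> assigned | voices=[67 79 -]
Op 3: note_on(65): voice 2 is free -> assigned | voices=[67 79 65]
Op 4: note_off(65): free voice 2 | voices=[67 79 -]
Op 5: note_on(88): voice 2 is free -> assigned | voices=[67 79 88]
Op 6: note_off(67): free voice 0 | voices=[- 79 88]
Op 7: note_on(82): voice 0 is free -> assigned | voices=[82 79 88]
Op 8: note_on(83): all voices busy, STEAL voice 1 (pitch 79, oldest) -> assign | voices=[82 83 88]
Op 9: note_on(64): all voices busy, STEAL voice 2 (pitch 88, oldest) -> assign | voices=[82 83 64]
Op 10: note_off(64): free voice 2 | voices=[82 83 -]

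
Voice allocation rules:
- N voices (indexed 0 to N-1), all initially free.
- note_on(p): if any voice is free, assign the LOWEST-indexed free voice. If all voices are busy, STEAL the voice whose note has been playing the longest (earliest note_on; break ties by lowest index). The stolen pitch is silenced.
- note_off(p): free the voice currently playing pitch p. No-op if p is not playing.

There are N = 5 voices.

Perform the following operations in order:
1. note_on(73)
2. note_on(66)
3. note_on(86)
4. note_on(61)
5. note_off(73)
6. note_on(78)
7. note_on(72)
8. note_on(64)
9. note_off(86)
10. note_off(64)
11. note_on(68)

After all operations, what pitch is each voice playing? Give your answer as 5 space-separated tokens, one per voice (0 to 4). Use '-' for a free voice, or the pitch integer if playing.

Answer: 78 68 - 61 72

Derivation:
Op 1: note_on(73): voice 0 is free -> assigned | voices=[73 - - - -]
Op 2: note_on(66): voice 1 is free -> assigned | voices=[73 66 - - -]
Op 3: note_on(86): voice 2 is free -> assigned | voices=[73 66 86 - -]
Op 4: note_on(61): voice 3 is free -> assigned | voices=[73 66 86 61 -]
Op 5: note_off(73): free voice 0 | voices=[- 66 86 61 -]
Op 6: note_on(78): voice 0 is free -> assigned | voices=[78 66 86 61 -]
Op 7: note_on(72): voice 4 is free -> assigned | voices=[78 66 86 61 72]
Op 8: note_on(64): all voices busy, STEAL voice 1 (pitch 66, oldest) -> assign | voices=[78 64 86 61 72]
Op 9: note_off(86): free voice 2 | voices=[78 64 - 61 72]
Op 10: note_off(64): free voice 1 | voices=[78 - - 61 72]
Op 11: note_on(68): voice 1 is free -> assigned | voices=[78 68 - 61 72]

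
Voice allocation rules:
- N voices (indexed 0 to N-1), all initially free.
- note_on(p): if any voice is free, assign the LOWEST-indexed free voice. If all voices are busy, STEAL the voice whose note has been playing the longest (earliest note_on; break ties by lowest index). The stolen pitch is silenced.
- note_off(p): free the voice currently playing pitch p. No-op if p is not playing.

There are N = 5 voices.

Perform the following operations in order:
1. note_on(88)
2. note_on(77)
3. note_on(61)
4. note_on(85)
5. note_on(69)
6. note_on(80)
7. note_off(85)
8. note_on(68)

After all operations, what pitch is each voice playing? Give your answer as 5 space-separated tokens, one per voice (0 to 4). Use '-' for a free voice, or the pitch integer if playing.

Answer: 80 77 61 68 69

Derivation:
Op 1: note_on(88): voice 0 is free -> assigned | voices=[88 - - - -]
Op 2: note_on(77): voice 1 is free -> assigned | voices=[88 77 - - -]
Op 3: note_on(61): voice 2 is free -> assigned | voices=[88 77 61 - -]
Op 4: note_on(85): voice 3 is free -> assigned | voices=[88 77 61 85 -]
Op 5: note_on(69): voice 4 is free -> assigned | voices=[88 77 61 85 69]
Op 6: note_on(80): all voices busy, STEAL voice 0 (pitch 88, oldest) -> assign | voices=[80 77 61 85 69]
Op 7: note_off(85): free voice 3 | voices=[80 77 61 - 69]
Op 8: note_on(68): voice 3 is free -> assigned | voices=[80 77 61 68 69]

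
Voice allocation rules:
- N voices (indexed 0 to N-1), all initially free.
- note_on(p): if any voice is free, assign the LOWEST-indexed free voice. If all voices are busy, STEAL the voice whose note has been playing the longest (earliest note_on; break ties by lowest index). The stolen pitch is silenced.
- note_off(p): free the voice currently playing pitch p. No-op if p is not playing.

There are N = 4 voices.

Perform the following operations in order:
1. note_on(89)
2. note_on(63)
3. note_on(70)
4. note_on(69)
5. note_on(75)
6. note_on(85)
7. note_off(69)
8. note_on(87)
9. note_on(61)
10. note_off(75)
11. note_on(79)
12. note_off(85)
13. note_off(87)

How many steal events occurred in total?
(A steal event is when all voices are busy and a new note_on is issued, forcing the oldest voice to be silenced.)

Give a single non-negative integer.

Op 1: note_on(89): voice 0 is free -> assigned | voices=[89 - - -]
Op 2: note_on(63): voice 1 is free -> assigned | voices=[89 63 - -]
Op 3: note_on(70): voice 2 is free -> assigned | voices=[89 63 70 -]
Op 4: note_on(69): voice 3 is free -> assigned | voices=[89 63 70 69]
Op 5: note_on(75): all voices busy, STEAL voice 0 (pitch 89, oldest) -> assign | voices=[75 63 70 69]
Op 6: note_on(85): all voices busy, STEAL voice 1 (pitch 63, oldest) -> assign | voices=[75 85 70 69]
Op 7: note_off(69): free voice 3 | voices=[75 85 70 -]
Op 8: note_on(87): voice 3 is free -> assigned | voices=[75 85 70 87]
Op 9: note_on(61): all voices busy, STEAL voice 2 (pitch 70, oldest) -> assign | voices=[75 85 61 87]
Op 10: note_off(75): free voice 0 | voices=[- 85 61 87]
Op 11: note_on(79): voice 0 is free -> assigned | voices=[79 85 61 87]
Op 12: note_off(85): free voice 1 | voices=[79 - 61 87]
Op 13: note_off(87): free voice 3 | voices=[79 - 61 -]

Answer: 3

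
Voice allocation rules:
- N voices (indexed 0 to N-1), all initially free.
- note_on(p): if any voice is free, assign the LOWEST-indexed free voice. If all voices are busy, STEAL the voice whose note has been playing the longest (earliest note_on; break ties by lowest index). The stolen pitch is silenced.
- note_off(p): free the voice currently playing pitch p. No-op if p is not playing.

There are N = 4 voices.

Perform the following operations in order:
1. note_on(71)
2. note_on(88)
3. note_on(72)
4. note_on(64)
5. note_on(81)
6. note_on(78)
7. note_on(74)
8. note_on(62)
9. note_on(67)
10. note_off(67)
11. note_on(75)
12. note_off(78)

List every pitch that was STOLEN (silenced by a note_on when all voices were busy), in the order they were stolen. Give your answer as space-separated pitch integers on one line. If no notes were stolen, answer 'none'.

Op 1: note_on(71): voice 0 is free -> assigned | voices=[71 - - -]
Op 2: note_on(88): voice 1 is free -> assigned | voices=[71 88 - -]
Op 3: note_on(72): voice 2 is free -> assigned | voices=[71 88 72 -]
Op 4: note_on(64): voice 3 is free -> assigned | voices=[71 88 72 64]
Op 5: note_on(81): all voices busy, STEAL voice 0 (pitch 71, oldest) -> assign | voices=[81 88 72 64]
Op 6: note_on(78): all voices busy, STEAL voice 1 (pitch 88, oldest) -> assign | voices=[81 78 72 64]
Op 7: note_on(74): all voices busy, STEAL voice 2 (pitch 72, oldest) -> assign | voices=[81 78 74 64]
Op 8: note_on(62): all voices busy, STEAL voice 3 (pitch 64, oldest) -> assign | voices=[81 78 74 62]
Op 9: note_on(67): all voices busy, STEAL voice 0 (pitch 81, oldest) -> assign | voices=[67 78 74 62]
Op 10: note_off(67): free voice 0 | voices=[- 78 74 62]
Op 11: note_on(75): voice 0 is free -> assigned | voices=[75 78 74 62]
Op 12: note_off(78): free voice 1 | voices=[75 - 74 62]

Answer: 71 88 72 64 81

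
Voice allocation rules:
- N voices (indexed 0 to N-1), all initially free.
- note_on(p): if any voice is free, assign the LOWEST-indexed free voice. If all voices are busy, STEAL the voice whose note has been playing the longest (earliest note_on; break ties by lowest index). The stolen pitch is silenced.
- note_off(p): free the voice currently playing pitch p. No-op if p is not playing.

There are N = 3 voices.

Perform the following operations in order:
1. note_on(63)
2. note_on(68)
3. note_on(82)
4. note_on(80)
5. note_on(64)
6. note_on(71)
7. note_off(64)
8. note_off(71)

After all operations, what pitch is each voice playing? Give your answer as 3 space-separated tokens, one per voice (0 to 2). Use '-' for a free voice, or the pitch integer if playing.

Op 1: note_on(63): voice 0 is free -> assigned | voices=[63 - -]
Op 2: note_on(68): voice 1 is free -> assigned | voices=[63 68 -]
Op 3: note_on(82): voice 2 is free -> assigned | voices=[63 68 82]
Op 4: note_on(80): all voices busy, STEAL voice 0 (pitch 63, oldest) -> assign | voices=[80 68 82]
Op 5: note_on(64): all voices busy, STEAL voice 1 (pitch 68, oldest) -> assign | voices=[80 64 82]
Op 6: note_on(71): all voices busy, STEAL voice 2 (pitch 82, oldest) -> assign | voices=[80 64 71]
Op 7: note_off(64): free voice 1 | voices=[80 - 71]
Op 8: note_off(71): free voice 2 | voices=[80 - -]

Answer: 80 - -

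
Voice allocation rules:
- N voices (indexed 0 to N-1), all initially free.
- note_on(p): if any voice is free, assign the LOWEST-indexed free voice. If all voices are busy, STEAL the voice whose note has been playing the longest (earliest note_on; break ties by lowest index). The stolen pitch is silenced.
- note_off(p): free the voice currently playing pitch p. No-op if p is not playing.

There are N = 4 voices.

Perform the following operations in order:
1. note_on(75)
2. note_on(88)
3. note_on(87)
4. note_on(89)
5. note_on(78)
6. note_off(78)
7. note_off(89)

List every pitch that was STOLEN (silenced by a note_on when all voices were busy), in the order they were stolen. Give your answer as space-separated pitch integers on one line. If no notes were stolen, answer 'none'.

Answer: 75

Derivation:
Op 1: note_on(75): voice 0 is free -> assigned | voices=[75 - - -]
Op 2: note_on(88): voice 1 is free -> assigned | voices=[75 88 - -]
Op 3: note_on(87): voice 2 is free -> assigned | voices=[75 88 87 -]
Op 4: note_on(89): voice 3 is free -> assigned | voices=[75 88 87 89]
Op 5: note_on(78): all voices busy, STEAL voice 0 (pitch 75, oldest) -> assign | voices=[78 88 87 89]
Op 6: note_off(78): free voice 0 | voices=[- 88 87 89]
Op 7: note_off(89): free voice 3 | voices=[- 88 87 -]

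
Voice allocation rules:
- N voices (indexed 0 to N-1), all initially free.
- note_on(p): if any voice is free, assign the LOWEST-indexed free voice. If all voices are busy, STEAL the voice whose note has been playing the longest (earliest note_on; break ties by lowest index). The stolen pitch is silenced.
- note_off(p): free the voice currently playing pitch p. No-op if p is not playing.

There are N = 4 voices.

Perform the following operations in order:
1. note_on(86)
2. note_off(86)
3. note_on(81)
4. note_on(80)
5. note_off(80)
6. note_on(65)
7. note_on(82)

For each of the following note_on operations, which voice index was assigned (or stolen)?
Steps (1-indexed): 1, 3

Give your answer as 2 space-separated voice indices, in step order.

Answer: 0 0

Derivation:
Op 1: note_on(86): voice 0 is free -> assigned | voices=[86 - - -]
Op 2: note_off(86): free voice 0 | voices=[- - - -]
Op 3: note_on(81): voice 0 is free -> assigned | voices=[81 - - -]
Op 4: note_on(80): voice 1 is free -> assigned | voices=[81 80 - -]
Op 5: note_off(80): free voice 1 | voices=[81 - - -]
Op 6: note_on(65): voice 1 is free -> assigned | voices=[81 65 - -]
Op 7: note_on(82): voice 2 is free -> assigned | voices=[81 65 82 -]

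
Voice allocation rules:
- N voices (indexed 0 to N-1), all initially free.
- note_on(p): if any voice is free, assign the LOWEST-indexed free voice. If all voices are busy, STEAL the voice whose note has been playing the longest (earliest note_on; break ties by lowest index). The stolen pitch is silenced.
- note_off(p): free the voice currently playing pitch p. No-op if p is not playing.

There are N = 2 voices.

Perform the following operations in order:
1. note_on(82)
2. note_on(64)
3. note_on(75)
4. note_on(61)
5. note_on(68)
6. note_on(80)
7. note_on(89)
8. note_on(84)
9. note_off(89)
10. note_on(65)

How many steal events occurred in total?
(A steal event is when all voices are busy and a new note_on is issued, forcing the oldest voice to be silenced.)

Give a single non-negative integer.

Answer: 6

Derivation:
Op 1: note_on(82): voice 0 is free -> assigned | voices=[82 -]
Op 2: note_on(64): voice 1 is free -> assigned | voices=[82 64]
Op 3: note_on(75): all voices busy, STEAL voice 0 (pitch 82, oldest) -> assign | voices=[75 64]
Op 4: note_on(61): all voices busy, STEAL voice 1 (pitch 64, oldest) -> assign | voices=[75 61]
Op 5: note_on(68): all voices busy, STEAL voice 0 (pitch 75, oldest) -> assign | voices=[68 61]
Op 6: note_on(80): all voices busy, STEAL voice 1 (pitch 61, oldest) -> assign | voices=[68 80]
Op 7: note_on(89): all voices busy, STEAL voice 0 (pitch 68, oldest) -> assign | voices=[89 80]
Op 8: note_on(84): all voices busy, STEAL voice 1 (pitch 80, oldest) -> assign | voices=[89 84]
Op 9: note_off(89): free voice 0 | voices=[- 84]
Op 10: note_on(65): voice 0 is free -> assigned | voices=[65 84]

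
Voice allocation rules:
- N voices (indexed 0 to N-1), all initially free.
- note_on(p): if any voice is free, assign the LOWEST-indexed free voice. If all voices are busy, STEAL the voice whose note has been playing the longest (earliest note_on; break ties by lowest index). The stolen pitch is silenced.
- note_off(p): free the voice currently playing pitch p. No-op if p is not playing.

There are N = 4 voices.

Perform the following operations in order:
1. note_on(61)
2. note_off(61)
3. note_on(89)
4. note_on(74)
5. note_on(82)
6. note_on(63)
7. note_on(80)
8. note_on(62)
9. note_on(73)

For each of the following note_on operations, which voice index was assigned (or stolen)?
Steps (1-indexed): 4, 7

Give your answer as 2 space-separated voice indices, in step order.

Answer: 1 0

Derivation:
Op 1: note_on(61): voice 0 is free -> assigned | voices=[61 - - -]
Op 2: note_off(61): free voice 0 | voices=[- - - -]
Op 3: note_on(89): voice 0 is free -> assigned | voices=[89 - - -]
Op 4: note_on(74): voice 1 is free -> assigned | voices=[89 74 - -]
Op 5: note_on(82): voice 2 is free -> assigned | voices=[89 74 82 -]
Op 6: note_on(63): voice 3 is free -> assigned | voices=[89 74 82 63]
Op 7: note_on(80): all voices busy, STEAL voice 0 (pitch 89, oldest) -> assign | voices=[80 74 82 63]
Op 8: note_on(62): all voices busy, STEAL voice 1 (pitch 74, oldest) -> assign | voices=[80 62 82 63]
Op 9: note_on(73): all voices busy, STEAL voice 2 (pitch 82, oldest) -> assign | voices=[80 62 73 63]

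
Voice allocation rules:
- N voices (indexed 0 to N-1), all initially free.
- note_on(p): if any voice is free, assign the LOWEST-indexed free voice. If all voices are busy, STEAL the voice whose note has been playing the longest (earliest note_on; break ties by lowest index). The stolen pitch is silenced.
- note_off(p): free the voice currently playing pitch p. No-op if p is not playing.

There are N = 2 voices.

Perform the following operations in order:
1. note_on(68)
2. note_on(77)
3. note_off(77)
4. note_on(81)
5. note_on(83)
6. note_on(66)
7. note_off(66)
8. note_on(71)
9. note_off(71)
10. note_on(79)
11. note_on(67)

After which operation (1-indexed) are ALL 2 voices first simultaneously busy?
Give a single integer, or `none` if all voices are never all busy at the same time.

Op 1: note_on(68): voice 0 is free -> assigned | voices=[68 -]
Op 2: note_on(77): voice 1 is free -> assigned | voices=[68 77]
Op 3: note_off(77): free voice 1 | voices=[68 -]
Op 4: note_on(81): voice 1 is free -> assigned | voices=[68 81]
Op 5: note_on(83): all voices busy, STEAL voice 0 (pitch 68, oldest) -> assign | voices=[83 81]
Op 6: note_on(66): all voices busy, STEAL voice 1 (pitch 81, oldest) -> assign | voices=[83 66]
Op 7: note_off(66): free voice 1 | voices=[83 -]
Op 8: note_on(71): voice 1 is free -> assigned | voices=[83 71]
Op 9: note_off(71): free voice 1 | voices=[83 -]
Op 10: note_on(79): voice 1 is free -> assigned | voices=[83 79]
Op 11: note_on(67): all voices busy, STEAL voice 0 (pitch 83, oldest) -> assign | voices=[67 79]

Answer: 2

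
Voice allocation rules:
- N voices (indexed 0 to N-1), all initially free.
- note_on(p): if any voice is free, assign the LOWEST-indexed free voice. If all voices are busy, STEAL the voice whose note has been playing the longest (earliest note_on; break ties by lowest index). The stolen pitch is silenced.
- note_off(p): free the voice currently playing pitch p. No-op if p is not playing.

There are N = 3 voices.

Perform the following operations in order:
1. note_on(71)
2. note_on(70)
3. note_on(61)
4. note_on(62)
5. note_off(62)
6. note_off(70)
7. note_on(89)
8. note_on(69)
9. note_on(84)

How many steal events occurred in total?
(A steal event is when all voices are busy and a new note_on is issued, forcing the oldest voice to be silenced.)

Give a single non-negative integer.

Answer: 2

Derivation:
Op 1: note_on(71): voice 0 is free -> assigned | voices=[71 - -]
Op 2: note_on(70): voice 1 is free -> assigned | voices=[71 70 -]
Op 3: note_on(61): voice 2 is free -> assigned | voices=[71 70 61]
Op 4: note_on(62): all voices busy, STEAL voice 0 (pitch 71, oldest) -> assign | voices=[62 70 61]
Op 5: note_off(62): free voice 0 | voices=[- 70 61]
Op 6: note_off(70): free voice 1 | voices=[- - 61]
Op 7: note_on(89): voice 0 is free -> assigned | voices=[89 - 61]
Op 8: note_on(69): voice 1 is free -> assigned | voices=[89 69 61]
Op 9: note_on(84): all voices busy, STEAL voice 2 (pitch 61, oldest) -> assign | voices=[89 69 84]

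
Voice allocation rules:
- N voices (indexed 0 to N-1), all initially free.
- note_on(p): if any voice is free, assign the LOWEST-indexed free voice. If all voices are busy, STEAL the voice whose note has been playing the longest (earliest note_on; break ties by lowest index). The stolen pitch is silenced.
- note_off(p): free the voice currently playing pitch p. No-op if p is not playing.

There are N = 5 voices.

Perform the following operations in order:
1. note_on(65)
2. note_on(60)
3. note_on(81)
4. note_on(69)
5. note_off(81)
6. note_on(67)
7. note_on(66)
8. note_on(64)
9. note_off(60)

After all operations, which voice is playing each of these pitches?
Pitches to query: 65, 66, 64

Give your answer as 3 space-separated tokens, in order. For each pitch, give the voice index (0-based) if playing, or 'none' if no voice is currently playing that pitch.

Op 1: note_on(65): voice 0 is free -> assigned | voices=[65 - - - -]
Op 2: note_on(60): voice 1 is free -> assigned | voices=[65 60 - - -]
Op 3: note_on(81): voice 2 is free -> assigned | voices=[65 60 81 - -]
Op 4: note_on(69): voice 3 is free -> assigned | voices=[65 60 81 69 -]
Op 5: note_off(81): free voice 2 | voices=[65 60 - 69 -]
Op 6: note_on(67): voice 2 is free -> assigned | voices=[65 60 67 69 -]
Op 7: note_on(66): voice 4 is free -> assigned | voices=[65 60 67 69 66]
Op 8: note_on(64): all voices busy, STEAL voice 0 (pitch 65, oldest) -> assign | voices=[64 60 67 69 66]
Op 9: note_off(60): free voice 1 | voices=[64 - 67 69 66]

Answer: none 4 0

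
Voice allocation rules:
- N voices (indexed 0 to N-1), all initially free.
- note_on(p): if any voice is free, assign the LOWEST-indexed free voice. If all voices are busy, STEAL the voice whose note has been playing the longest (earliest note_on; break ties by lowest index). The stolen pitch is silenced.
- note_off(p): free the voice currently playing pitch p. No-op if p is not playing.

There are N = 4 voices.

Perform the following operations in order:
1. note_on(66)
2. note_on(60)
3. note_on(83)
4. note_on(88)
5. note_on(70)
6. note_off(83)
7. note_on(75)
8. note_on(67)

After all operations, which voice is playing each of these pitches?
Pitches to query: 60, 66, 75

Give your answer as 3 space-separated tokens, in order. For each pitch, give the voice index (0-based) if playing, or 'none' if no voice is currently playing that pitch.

Answer: none none 2

Derivation:
Op 1: note_on(66): voice 0 is free -> assigned | voices=[66 - - -]
Op 2: note_on(60): voice 1 is free -> assigned | voices=[66 60 - -]
Op 3: note_on(83): voice 2 is free -> assigned | voices=[66 60 83 -]
Op 4: note_on(88): voice 3 is free -> assigned | voices=[66 60 83 88]
Op 5: note_on(70): all voices busy, STEAL voice 0 (pitch 66, oldest) -> assign | voices=[70 60 83 88]
Op 6: note_off(83): free voice 2 | voices=[70 60 - 88]
Op 7: note_on(75): voice 2 is free -> assigned | voices=[70 60 75 88]
Op 8: note_on(67): all voices busy, STEAL voice 1 (pitch 60, oldest) -> assign | voices=[70 67 75 88]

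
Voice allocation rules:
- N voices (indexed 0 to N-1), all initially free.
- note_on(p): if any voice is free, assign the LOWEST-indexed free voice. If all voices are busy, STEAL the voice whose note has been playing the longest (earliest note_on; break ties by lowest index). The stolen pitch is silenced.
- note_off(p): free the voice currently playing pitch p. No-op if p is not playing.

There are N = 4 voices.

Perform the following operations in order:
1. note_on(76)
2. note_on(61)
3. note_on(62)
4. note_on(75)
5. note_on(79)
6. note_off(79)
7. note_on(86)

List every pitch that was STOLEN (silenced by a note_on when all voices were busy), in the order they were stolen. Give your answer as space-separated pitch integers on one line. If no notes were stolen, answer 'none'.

Answer: 76

Derivation:
Op 1: note_on(76): voice 0 is free -> assigned | voices=[76 - - -]
Op 2: note_on(61): voice 1 is free -> assigned | voices=[76 61 - -]
Op 3: note_on(62): voice 2 is free -> assigned | voices=[76 61 62 -]
Op 4: note_on(75): voice 3 is free -> assigned | voices=[76 61 62 75]
Op 5: note_on(79): all voices busy, STEAL voice 0 (pitch 76, oldest) -> assign | voices=[79 61 62 75]
Op 6: note_off(79): free voice 0 | voices=[- 61 62 75]
Op 7: note_on(86): voice 0 is free -> assigned | voices=[86 61 62 75]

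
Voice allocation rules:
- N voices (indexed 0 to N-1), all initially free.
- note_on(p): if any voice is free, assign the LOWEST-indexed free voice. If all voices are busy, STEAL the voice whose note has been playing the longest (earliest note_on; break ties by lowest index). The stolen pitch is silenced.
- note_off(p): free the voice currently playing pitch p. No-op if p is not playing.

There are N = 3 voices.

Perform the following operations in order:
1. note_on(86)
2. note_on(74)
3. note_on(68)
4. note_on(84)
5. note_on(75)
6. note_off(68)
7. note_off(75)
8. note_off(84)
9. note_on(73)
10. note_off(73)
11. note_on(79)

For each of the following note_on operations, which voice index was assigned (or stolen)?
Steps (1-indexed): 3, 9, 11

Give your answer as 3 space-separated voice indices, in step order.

Answer: 2 0 0

Derivation:
Op 1: note_on(86): voice 0 is free -> assigned | voices=[86 - -]
Op 2: note_on(74): voice 1 is free -> assigned | voices=[86 74 -]
Op 3: note_on(68): voice 2 is free -> assigned | voices=[86 74 68]
Op 4: note_on(84): all voices busy, STEAL voice 0 (pitch 86, oldest) -> assign | voices=[84 74 68]
Op 5: note_on(75): all voices busy, STEAL voice 1 (pitch 74, oldest) -> assign | voices=[84 75 68]
Op 6: note_off(68): free voice 2 | voices=[84 75 -]
Op 7: note_off(75): free voice 1 | voices=[84 - -]
Op 8: note_off(84): free voice 0 | voices=[- - -]
Op 9: note_on(73): voice 0 is free -> assigned | voices=[73 - -]
Op 10: note_off(73): free voice 0 | voices=[- - -]
Op 11: note_on(79): voice 0 is free -> assigned | voices=[79 - -]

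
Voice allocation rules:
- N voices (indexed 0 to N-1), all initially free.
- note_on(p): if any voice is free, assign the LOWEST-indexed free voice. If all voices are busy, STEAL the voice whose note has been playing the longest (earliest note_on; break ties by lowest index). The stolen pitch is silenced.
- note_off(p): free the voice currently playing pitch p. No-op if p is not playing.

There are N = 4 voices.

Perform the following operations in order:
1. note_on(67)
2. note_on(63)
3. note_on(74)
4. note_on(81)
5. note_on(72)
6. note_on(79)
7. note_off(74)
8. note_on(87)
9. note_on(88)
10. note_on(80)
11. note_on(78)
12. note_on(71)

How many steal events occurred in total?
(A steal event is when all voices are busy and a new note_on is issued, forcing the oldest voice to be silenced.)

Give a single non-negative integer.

Op 1: note_on(67): voice 0 is free -> assigned | voices=[67 - - -]
Op 2: note_on(63): voice 1 is free -> assigned | voices=[67 63 - -]
Op 3: note_on(74): voice 2 is free -> assigned | voices=[67 63 74 -]
Op 4: note_on(81): voice 3 is free -> assigned | voices=[67 63 74 81]
Op 5: note_on(72): all voices busy, STEAL voice 0 (pitch 67, oldest) -> assign | voices=[72 63 74 81]
Op 6: note_on(79): all voices busy, STEAL voice 1 (pitch 63, oldest) -> assign | voices=[72 79 74 81]
Op 7: note_off(74): free voice 2 | voices=[72 79 - 81]
Op 8: note_on(87): voice 2 is free -> assigned | voices=[72 79 87 81]
Op 9: note_on(88): all voices busy, STEAL voice 3 (pitch 81, oldest) -> assign | voices=[72 79 87 88]
Op 10: note_on(80): all voices busy, STEAL voice 0 (pitch 72, oldest) -> assign | voices=[80 79 87 88]
Op 11: note_on(78): all voices busy, STEAL voice 1 (pitch 79, oldest) -> assign | voices=[80 78 87 88]
Op 12: note_on(71): all voices busy, STEAL voice 2 (pitch 87, oldest) -> assign | voices=[80 78 71 88]

Answer: 6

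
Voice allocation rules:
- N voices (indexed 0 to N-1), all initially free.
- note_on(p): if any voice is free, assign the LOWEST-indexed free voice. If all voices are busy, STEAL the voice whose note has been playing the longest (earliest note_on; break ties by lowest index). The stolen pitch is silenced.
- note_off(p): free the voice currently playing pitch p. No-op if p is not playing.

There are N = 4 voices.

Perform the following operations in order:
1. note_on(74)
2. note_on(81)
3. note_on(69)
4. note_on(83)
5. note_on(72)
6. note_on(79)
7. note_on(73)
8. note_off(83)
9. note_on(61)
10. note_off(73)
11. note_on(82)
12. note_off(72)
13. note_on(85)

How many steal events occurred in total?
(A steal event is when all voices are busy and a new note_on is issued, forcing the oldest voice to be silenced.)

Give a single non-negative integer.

Answer: 3

Derivation:
Op 1: note_on(74): voice 0 is free -> assigned | voices=[74 - - -]
Op 2: note_on(81): voice 1 is free -> assigned | voices=[74 81 - -]
Op 3: note_on(69): voice 2 is free -> assigned | voices=[74 81 69 -]
Op 4: note_on(83): voice 3 is free -> assigned | voices=[74 81 69 83]
Op 5: note_on(72): all voices busy, STEAL voice 0 (pitch 74, oldest) -> assign | voices=[72 81 69 83]
Op 6: note_on(79): all voices busy, STEAL voice 1 (pitch 81, oldest) -> assign | voices=[72 79 69 83]
Op 7: note_on(73): all voices busy, STEAL voice 2 (pitch 69, oldest) -> assign | voices=[72 79 73 83]
Op 8: note_off(83): free voice 3 | voices=[72 79 73 -]
Op 9: note_on(61): voice 3 is free -> assigned | voices=[72 79 73 61]
Op 10: note_off(73): free voice 2 | voices=[72 79 - 61]
Op 11: note_on(82): voice 2 is free -> assigned | voices=[72 79 82 61]
Op 12: note_off(72): free voice 0 | voices=[- 79 82 61]
Op 13: note_on(85): voice 0 is free -> assigned | voices=[85 79 82 61]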